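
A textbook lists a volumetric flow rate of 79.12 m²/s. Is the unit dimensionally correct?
No

volumetric flow rate has SI base units: m^3 / s
m²/s does NOT reduce to m^3 / s; a valid unit for volumetric flow rate would be e.g. m³/s.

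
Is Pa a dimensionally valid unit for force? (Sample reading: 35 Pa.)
No

force has SI base units: kg * m / s^2
Pa does NOT reduce to kg * m / s^2; a valid unit for force would be e.g. N.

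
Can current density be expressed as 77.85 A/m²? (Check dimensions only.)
Yes

current density has SI base units: A / m^2
A/m² reduces to the same SI base units, so it is a valid unit for current density.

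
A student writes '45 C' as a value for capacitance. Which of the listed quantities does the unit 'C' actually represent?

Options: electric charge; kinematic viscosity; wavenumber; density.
electric charge

capacitance should have units dimensionally equivalent to A^2 * s^4 / (kg * m^2) (e.g. F).
The given unit 'C' reduces to A * s. Of the listed options, that is the dimensionality of electric charge.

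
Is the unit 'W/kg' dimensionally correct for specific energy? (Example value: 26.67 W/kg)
No

specific energy has SI base units: m^2 / s^2
W/kg does NOT reduce to m^2 / s^2; a valid unit for specific energy would be e.g. J/kg.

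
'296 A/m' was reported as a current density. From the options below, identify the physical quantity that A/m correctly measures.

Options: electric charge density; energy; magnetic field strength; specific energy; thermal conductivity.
magnetic field strength

current density should have units dimensionally equivalent to A / m^2 (e.g. A/m²).
The given unit 'A/m' reduces to A / m. Of the listed options, that is the dimensionality of magnetic field strength.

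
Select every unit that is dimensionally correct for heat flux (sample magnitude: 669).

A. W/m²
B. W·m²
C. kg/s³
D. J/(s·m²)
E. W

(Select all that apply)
A, C, D

heat flux has SI base units: kg / s^3

Checking each option against kg / s^3:
  A. W/m²: ✓ matches
  B. W·m²: ✗ does not match
  C. kg/s³: ✓ matches
  D. J/(s·m²): ✓ matches
  E. W: ✗ does not match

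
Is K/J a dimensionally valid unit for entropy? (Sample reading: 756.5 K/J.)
No

entropy has SI base units: kg * m^2 / (s^2 * K)
K/J does NOT reduce to kg * m^2 / (s^2 * K); a valid unit for entropy would be e.g. J/K.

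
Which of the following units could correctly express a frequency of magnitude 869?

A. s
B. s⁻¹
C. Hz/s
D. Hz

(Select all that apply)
B, D

frequency has SI base units: 1 / s

Checking each option against 1 / s:
  A. s: ✗ does not match
  B. s⁻¹: ✓ matches
  C. Hz/s: ✗ does not match
  D. Hz: ✓ matches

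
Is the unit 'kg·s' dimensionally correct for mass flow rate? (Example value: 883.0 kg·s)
No

mass flow rate has SI base units: kg / s
kg·s does NOT reduce to kg / s; a valid unit for mass flow rate would be e.g. kg/s.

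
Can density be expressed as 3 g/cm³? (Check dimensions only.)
Yes

density has SI base units: kg / m^3
g/cm³ reduces to the same SI base units, so it is a valid unit for density.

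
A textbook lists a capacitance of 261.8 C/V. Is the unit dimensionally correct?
Yes

capacitance has SI base units: A^2 * s^4 / (kg * m^2)
C/V reduces to the same SI base units, so it is a valid unit for capacitance.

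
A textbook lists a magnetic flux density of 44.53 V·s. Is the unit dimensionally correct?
No

magnetic flux density has SI base units: kg / (A * s^2)
V·s does NOT reduce to kg / (A * s^2); a valid unit for magnetic flux density would be e.g. T.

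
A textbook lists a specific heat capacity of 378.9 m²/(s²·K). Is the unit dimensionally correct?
Yes

specific heat capacity has SI base units: m^2 / (s^2 * K)
m²/(s²·K) reduces to the same SI base units, so it is a valid unit for specific heat capacity.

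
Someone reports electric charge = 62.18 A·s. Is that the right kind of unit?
Yes

electric charge has SI base units: A * s
A·s reduces to the same SI base units, so it is a valid unit for electric charge.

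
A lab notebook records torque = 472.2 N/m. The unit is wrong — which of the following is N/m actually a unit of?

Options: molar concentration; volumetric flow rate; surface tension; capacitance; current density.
surface tension

torque should have units dimensionally equivalent to kg * m^2 / s^2 (e.g. N·m).
The given unit 'N/m' reduces to kg / s^2. Of the listed options, that is the dimensionality of surface tension.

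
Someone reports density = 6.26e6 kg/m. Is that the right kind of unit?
No

density has SI base units: kg / m^3
kg/m does NOT reduce to kg / m^3; a valid unit for density would be e.g. kg/m³.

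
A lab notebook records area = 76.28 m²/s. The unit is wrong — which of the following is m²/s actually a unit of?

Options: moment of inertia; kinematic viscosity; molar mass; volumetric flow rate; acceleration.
kinematic viscosity

area should have units dimensionally equivalent to m^2 (e.g. m²).
The given unit 'm²/s' reduces to m^2 / s. Of the listed options, that is the dimensionality of kinematic viscosity.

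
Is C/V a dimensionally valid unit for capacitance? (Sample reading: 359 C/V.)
Yes

capacitance has SI base units: A^2 * s^4 / (kg * m^2)
C/V reduces to the same SI base units, so it is a valid unit for capacitance.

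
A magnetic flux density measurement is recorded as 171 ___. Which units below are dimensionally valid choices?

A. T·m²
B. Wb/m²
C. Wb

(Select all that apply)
B

magnetic flux density has SI base units: kg / (A * s^2)

Checking each option against kg / (A * s^2):
  A. T·m²: ✗ does not match
  B. Wb/m²: ✓ matches
  C. Wb: ✗ does not match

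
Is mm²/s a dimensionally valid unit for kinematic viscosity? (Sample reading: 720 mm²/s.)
Yes

kinematic viscosity has SI base units: m^2 / s
mm²/s reduces to the same SI base units, so it is a valid unit for kinematic viscosity.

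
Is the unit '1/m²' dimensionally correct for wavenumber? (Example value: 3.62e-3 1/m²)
No

wavenumber has SI base units: 1 / m
1/m² does NOT reduce to 1 / m; a valid unit for wavenumber would be e.g. 1/m.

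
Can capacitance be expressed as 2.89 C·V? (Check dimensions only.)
No

capacitance has SI base units: A^2 * s^4 / (kg * m^2)
C·V does NOT reduce to A^2 * s^4 / (kg * m^2); a valid unit for capacitance would be e.g. F.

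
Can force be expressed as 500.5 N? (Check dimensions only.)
Yes

force has SI base units: kg * m / s^2
N reduces to the same SI base units, so it is a valid unit for force.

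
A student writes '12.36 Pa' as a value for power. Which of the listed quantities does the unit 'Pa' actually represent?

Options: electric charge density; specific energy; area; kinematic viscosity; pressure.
pressure

power should have units dimensionally equivalent to kg * m^2 / s^3 (e.g. W).
The given unit 'Pa' reduces to kg / (m * s^2). Of the listed options, that is the dimensionality of pressure.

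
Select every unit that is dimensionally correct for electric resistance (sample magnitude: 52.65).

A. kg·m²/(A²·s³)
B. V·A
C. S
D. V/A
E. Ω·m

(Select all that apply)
A, D

electric resistance has SI base units: kg * m^2 / (A^2 * s^3)

Checking each option against kg * m^2 / (A^2 * s^3):
  A. kg·m²/(A²·s³): ✓ matches
  B. V·A: ✗ does not match
  C. S: ✗ does not match
  D. V/A: ✓ matches
  E. Ω·m: ✗ does not match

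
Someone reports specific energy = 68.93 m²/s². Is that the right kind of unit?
Yes

specific energy has SI base units: m^2 / s^2
m²/s² reduces to the same SI base units, so it is a valid unit for specific energy.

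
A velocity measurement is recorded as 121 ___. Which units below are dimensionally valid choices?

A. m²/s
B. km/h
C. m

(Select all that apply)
B

velocity has SI base units: m / s

Checking each option against m / s:
  A. m²/s: ✗ does not match
  B. km/h: ✓ matches
  C. m: ✗ does not match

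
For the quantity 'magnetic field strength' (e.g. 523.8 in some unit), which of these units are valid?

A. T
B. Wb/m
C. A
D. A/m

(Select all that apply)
D

magnetic field strength has SI base units: A / m

Checking each option against A / m:
  A. T: ✗ does not match
  B. Wb/m: ✗ does not match
  C. A: ✗ does not match
  D. A/m: ✓ matches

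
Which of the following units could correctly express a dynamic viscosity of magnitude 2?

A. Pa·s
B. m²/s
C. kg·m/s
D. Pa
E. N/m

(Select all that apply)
A

dynamic viscosity has SI base units: kg / (m * s)

Checking each option against kg / (m * s):
  A. Pa·s: ✓ matches
  B. m²/s: ✗ does not match
  C. kg·m/s: ✗ does not match
  D. Pa: ✗ does not match
  E. N/m: ✗ does not match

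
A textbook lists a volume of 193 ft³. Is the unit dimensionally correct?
Yes

volume has SI base units: m^3
ft³ reduces to the same SI base units, so it is a valid unit for volume.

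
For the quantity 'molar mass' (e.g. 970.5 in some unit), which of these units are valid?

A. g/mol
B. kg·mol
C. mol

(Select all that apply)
A

molar mass has SI base units: kg / mol

Checking each option against kg / mol:
  A. g/mol: ✓ matches
  B. kg·mol: ✗ does not match
  C. mol: ✗ does not match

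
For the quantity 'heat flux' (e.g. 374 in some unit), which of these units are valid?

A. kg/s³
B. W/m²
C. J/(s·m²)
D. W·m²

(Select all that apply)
A, B, C

heat flux has SI base units: kg / s^3

Checking each option against kg / s^3:
  A. kg/s³: ✓ matches
  B. W/m²: ✓ matches
  C. J/(s·m²): ✓ matches
  D. W·m²: ✗ does not match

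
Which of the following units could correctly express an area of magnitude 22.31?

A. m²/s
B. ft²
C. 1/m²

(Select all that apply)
B

area has SI base units: m^2

Checking each option against m^2:
  A. m²/s: ✗ does not match
  B. ft²: ✓ matches
  C. 1/m²: ✗ does not match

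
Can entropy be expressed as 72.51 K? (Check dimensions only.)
No

entropy has SI base units: kg * m^2 / (s^2 * K)
K does NOT reduce to kg * m^2 / (s^2 * K); a valid unit for entropy would be e.g. J/K.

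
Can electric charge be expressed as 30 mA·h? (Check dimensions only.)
Yes

electric charge has SI base units: A * s
mA·h reduces to the same SI base units, so it is a valid unit for electric charge.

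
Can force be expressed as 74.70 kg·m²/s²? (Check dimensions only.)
No

force has SI base units: kg * m / s^2
kg·m²/s² does NOT reduce to kg * m / s^2; a valid unit for force would be e.g. N.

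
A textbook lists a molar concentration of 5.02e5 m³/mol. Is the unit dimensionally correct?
No

molar concentration has SI base units: mol / m^3
m³/mol does NOT reduce to mol / m^3; a valid unit for molar concentration would be e.g. mol/m³.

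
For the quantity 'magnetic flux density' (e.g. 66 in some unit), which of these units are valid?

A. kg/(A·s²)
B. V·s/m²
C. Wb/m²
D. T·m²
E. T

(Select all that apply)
A, B, C, E

magnetic flux density has SI base units: kg / (A * s^2)

Checking each option against kg / (A * s^2):
  A. kg/(A·s²): ✓ matches
  B. V·s/m²: ✓ matches
  C. Wb/m²: ✓ matches
  D. T·m²: ✗ does not match
  E. T: ✓ matches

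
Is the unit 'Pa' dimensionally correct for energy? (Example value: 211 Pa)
No

energy has SI base units: kg * m^2 / s^2
Pa does NOT reduce to kg * m^2 / s^2; a valid unit for energy would be e.g. J.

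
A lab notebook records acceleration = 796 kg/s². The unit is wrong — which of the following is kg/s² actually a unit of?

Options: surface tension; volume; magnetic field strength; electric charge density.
surface tension

acceleration should have units dimensionally equivalent to m / s^2 (e.g. m/s²).
The given unit 'kg/s²' reduces to kg / s^2. Of the listed options, that is the dimensionality of surface tension.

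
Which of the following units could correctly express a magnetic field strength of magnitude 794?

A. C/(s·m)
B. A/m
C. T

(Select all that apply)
A, B

magnetic field strength has SI base units: A / m

Checking each option against A / m:
  A. C/(s·m): ✓ matches
  B. A/m: ✓ matches
  C. T: ✗ does not match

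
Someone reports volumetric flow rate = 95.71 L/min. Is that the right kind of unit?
Yes

volumetric flow rate has SI base units: m^3 / s
L/min reduces to the same SI base units, so it is a valid unit for volumetric flow rate.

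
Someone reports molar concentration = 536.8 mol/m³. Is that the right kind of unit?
Yes

molar concentration has SI base units: mol / m^3
mol/m³ reduces to the same SI base units, so it is a valid unit for molar concentration.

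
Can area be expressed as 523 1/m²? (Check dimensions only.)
No

area has SI base units: m^2
1/m² does NOT reduce to m^2; a valid unit for area would be e.g. m².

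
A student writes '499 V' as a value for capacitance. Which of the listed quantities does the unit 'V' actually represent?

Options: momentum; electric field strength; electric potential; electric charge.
electric potential

capacitance should have units dimensionally equivalent to A^2 * s^4 / (kg * m^2) (e.g. F).
The given unit 'V' reduces to kg * m^2 / (A * s^3). Of the listed options, that is the dimensionality of electric potential.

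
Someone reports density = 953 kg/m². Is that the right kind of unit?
No

density has SI base units: kg / m^3
kg/m² does NOT reduce to kg / m^3; a valid unit for density would be e.g. kg/m³.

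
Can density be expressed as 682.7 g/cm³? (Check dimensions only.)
Yes

density has SI base units: kg / m^3
g/cm³ reduces to the same SI base units, so it is a valid unit for density.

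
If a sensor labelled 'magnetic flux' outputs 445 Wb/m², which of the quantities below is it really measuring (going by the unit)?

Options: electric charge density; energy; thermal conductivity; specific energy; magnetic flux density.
magnetic flux density

magnetic flux should have units dimensionally equivalent to kg * m^2 / (A * s^2) (e.g. Wb).
The given unit 'Wb/m²' reduces to kg / (A * s^2). Of the listed options, that is the dimensionality of magnetic flux density.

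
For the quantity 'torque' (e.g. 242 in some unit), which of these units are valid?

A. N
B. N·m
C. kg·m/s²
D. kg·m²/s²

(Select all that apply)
B, D

torque has SI base units: kg * m^2 / s^2

Checking each option against kg * m^2 / s^2:
  A. N: ✗ does not match
  B. N·m: ✓ matches
  C. kg·m/s²: ✗ does not match
  D. kg·m²/s²: ✓ matches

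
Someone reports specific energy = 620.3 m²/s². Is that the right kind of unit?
Yes

specific energy has SI base units: m^2 / s^2
m²/s² reduces to the same SI base units, so it is a valid unit for specific energy.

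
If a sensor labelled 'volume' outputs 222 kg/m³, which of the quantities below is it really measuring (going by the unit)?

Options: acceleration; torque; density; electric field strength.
density

volume should have units dimensionally equivalent to m^3 (e.g. m³).
The given unit 'kg/m³' reduces to kg / m^3. Of the listed options, that is the dimensionality of density.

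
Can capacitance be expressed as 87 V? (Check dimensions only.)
No

capacitance has SI base units: A^2 * s^4 / (kg * m^2)
V does NOT reduce to A^2 * s^4 / (kg * m^2); a valid unit for capacitance would be e.g. F.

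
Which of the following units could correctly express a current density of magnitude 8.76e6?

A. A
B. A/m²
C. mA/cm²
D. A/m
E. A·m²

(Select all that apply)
B, C

current density has SI base units: A / m^2

Checking each option against A / m^2:
  A. A: ✗ does not match
  B. A/m²: ✓ matches
  C. mA/cm²: ✓ matches
  D. A/m: ✗ does not match
  E. A·m²: ✗ does not match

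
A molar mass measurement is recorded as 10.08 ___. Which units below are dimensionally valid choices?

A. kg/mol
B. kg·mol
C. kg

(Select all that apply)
A

molar mass has SI base units: kg / mol

Checking each option against kg / mol:
  A. kg/mol: ✓ matches
  B. kg·mol: ✗ does not match
  C. kg: ✗ does not match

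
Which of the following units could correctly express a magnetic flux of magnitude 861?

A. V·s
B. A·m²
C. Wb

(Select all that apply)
A, C

magnetic flux has SI base units: kg * m^2 / (A * s^2)

Checking each option against kg * m^2 / (A * s^2):
  A. V·s: ✓ matches
  B. A·m²: ✗ does not match
  C. Wb: ✓ matches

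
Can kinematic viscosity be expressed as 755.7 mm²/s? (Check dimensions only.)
Yes

kinematic viscosity has SI base units: m^2 / s
mm²/s reduces to the same SI base units, so it is a valid unit for kinematic viscosity.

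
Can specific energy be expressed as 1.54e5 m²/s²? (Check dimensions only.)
Yes

specific energy has SI base units: m^2 / s^2
m²/s² reduces to the same SI base units, so it is a valid unit for specific energy.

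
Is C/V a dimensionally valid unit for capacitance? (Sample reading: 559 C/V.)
Yes

capacitance has SI base units: A^2 * s^4 / (kg * m^2)
C/V reduces to the same SI base units, so it is a valid unit for capacitance.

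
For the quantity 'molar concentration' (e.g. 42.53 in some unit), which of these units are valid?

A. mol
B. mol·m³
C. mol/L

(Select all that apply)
C

molar concentration has SI base units: mol / m^3

Checking each option against mol / m^3:
  A. mol: ✗ does not match
  B. mol·m³: ✗ does not match
  C. mol/L: ✓ matches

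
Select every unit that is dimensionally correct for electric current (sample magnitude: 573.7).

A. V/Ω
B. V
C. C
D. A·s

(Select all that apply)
A

electric current has SI base units: A

Checking each option against A:
  A. V/Ω: ✓ matches
  B. V: ✗ does not match
  C. C: ✗ does not match
  D. A·s: ✗ does not match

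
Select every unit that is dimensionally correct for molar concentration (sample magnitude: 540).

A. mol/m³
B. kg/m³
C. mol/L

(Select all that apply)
A, C

molar concentration has SI base units: mol / m^3

Checking each option against mol / m^3:
  A. mol/m³: ✓ matches
  B. kg/m³: ✗ does not match
  C. mol/L: ✓ matches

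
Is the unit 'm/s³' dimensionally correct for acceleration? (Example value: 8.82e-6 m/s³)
No

acceleration has SI base units: m / s^2
m/s³ does NOT reduce to m / s^2; a valid unit for acceleration would be e.g. m/s².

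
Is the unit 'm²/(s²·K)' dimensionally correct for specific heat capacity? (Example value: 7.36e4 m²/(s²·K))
Yes

specific heat capacity has SI base units: m^2 / (s^2 * K)
m²/(s²·K) reduces to the same SI base units, so it is a valid unit for specific heat capacity.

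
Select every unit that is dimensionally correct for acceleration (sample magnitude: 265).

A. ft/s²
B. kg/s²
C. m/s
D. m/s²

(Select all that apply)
A, D

acceleration has SI base units: m / s^2

Checking each option against m / s^2:
  A. ft/s²: ✓ matches
  B. kg/s²: ✗ does not match
  C. m/s: ✗ does not match
  D. m/s²: ✓ matches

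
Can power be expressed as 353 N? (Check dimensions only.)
No

power has SI base units: kg * m^2 / s^3
N does NOT reduce to kg * m^2 / s^3; a valid unit for power would be e.g. W.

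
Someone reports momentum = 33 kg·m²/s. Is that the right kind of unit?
No

momentum has SI base units: kg * m / s
kg·m²/s does NOT reduce to kg * m / s; a valid unit for momentum would be e.g. kg·m/s.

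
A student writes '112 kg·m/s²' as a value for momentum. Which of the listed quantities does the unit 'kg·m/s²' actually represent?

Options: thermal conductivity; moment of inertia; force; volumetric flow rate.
force

momentum should have units dimensionally equivalent to kg * m / s (e.g. kg·m/s).
The given unit 'kg·m/s²' reduces to kg * m / s^2. Of the listed options, that is the dimensionality of force.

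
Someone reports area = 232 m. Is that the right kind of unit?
No

area has SI base units: m^2
m does NOT reduce to m^2; a valid unit for area would be e.g. m².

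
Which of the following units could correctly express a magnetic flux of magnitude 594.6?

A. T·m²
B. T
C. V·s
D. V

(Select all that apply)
A, C

magnetic flux has SI base units: kg * m^2 / (A * s^2)

Checking each option against kg * m^2 / (A * s^2):
  A. T·m²: ✓ matches
  B. T: ✗ does not match
  C. V·s: ✓ matches
  D. V: ✗ does not match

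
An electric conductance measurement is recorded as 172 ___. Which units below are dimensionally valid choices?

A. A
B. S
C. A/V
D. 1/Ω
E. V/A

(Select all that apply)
B, C, D

electric conductance has SI base units: A^2 * s^3 / (kg * m^2)

Checking each option against A^2 * s^3 / (kg * m^2):
  A. A: ✗ does not match
  B. S: ✓ matches
  C. A/V: ✓ matches
  D. 1/Ω: ✓ matches
  E. V/A: ✗ does not match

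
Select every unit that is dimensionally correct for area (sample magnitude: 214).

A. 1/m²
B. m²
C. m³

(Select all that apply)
B

area has SI base units: m^2

Checking each option against m^2:
  A. 1/m²: ✗ does not match
  B. m²: ✓ matches
  C. m³: ✗ does not match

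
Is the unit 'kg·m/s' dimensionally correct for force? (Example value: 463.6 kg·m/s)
No

force has SI base units: kg * m / s^2
kg·m/s does NOT reduce to kg * m / s^2; a valid unit for force would be e.g. N.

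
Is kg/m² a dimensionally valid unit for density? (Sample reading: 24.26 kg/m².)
No

density has SI base units: kg / m^3
kg/m² does NOT reduce to kg / m^3; a valid unit for density would be e.g. kg/m³.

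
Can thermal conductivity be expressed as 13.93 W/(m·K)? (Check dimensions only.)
Yes

thermal conductivity has SI base units: kg * m / (s^3 * K)
W/(m·K) reduces to the same SI base units, so it is a valid unit for thermal conductivity.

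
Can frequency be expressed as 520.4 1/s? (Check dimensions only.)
Yes

frequency has SI base units: 1 / s
1/s reduces to the same SI base units, so it is a valid unit for frequency.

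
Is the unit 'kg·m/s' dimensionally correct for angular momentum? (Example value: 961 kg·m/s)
No

angular momentum has SI base units: kg * m^2 / s
kg·m/s does NOT reduce to kg * m^2 / s; a valid unit for angular momentum would be e.g. kg·m²/s.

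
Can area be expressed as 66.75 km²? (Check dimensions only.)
Yes

area has SI base units: m^2
km² reduces to the same SI base units, so it is a valid unit for area.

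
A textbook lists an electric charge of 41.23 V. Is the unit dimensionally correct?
No

electric charge has SI base units: A * s
V does NOT reduce to A * s; a valid unit for electric charge would be e.g. C.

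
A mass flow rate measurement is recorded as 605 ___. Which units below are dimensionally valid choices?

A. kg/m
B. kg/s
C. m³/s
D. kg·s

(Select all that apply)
B

mass flow rate has SI base units: kg / s

Checking each option against kg / s:
  A. kg/m: ✗ does not match
  B. kg/s: ✓ matches
  C. m³/s: ✗ does not match
  D. kg·s: ✗ does not match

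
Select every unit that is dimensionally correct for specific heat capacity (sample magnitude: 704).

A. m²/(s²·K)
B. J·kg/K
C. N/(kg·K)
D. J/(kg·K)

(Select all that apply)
A, D

specific heat capacity has SI base units: m^2 / (s^2 * K)

Checking each option against m^2 / (s^2 * K):
  A. m²/(s²·K): ✓ matches
  B. J·kg/K: ✗ does not match
  C. N/(kg·K): ✗ does not match
  D. J/(kg·K): ✓ matches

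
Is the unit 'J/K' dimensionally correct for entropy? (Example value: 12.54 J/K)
Yes

entropy has SI base units: kg * m^2 / (s^2 * K)
J/K reduces to the same SI base units, so it is a valid unit for entropy.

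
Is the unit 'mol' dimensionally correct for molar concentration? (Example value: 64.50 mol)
No

molar concentration has SI base units: mol / m^3
mol does NOT reduce to mol / m^3; a valid unit for molar concentration would be e.g. mol/m³.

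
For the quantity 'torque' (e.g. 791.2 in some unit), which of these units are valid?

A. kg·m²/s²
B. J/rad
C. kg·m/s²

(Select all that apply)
A, B

torque has SI base units: kg * m^2 / s^2

Checking each option against kg * m^2 / s^2:
  A. kg·m²/s²: ✓ matches
  B. J/rad: ✓ matches
  C. kg·m/s²: ✗ does not match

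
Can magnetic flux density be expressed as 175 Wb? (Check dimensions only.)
No

magnetic flux density has SI base units: kg / (A * s^2)
Wb does NOT reduce to kg / (A * s^2); a valid unit for magnetic flux density would be e.g. T.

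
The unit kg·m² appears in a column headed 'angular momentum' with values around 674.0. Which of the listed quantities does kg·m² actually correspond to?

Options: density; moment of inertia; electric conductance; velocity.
moment of inertia

angular momentum should have units dimensionally equivalent to kg * m^2 / s (e.g. kg·m²/s).
The given unit 'kg·m²' reduces to kg * m^2. Of the listed options, that is the dimensionality of moment of inertia.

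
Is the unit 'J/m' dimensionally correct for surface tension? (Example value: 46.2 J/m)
No

surface tension has SI base units: kg / s^2
J/m does NOT reduce to kg / s^2; a valid unit for surface tension would be e.g. N/m.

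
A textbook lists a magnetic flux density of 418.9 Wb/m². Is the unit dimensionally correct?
Yes

magnetic flux density has SI base units: kg / (A * s^2)
Wb/m² reduces to the same SI base units, so it is a valid unit for magnetic flux density.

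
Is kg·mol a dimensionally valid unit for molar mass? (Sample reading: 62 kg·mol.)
No

molar mass has SI base units: kg / mol
kg·mol does NOT reduce to kg / mol; a valid unit for molar mass would be e.g. kg/mol.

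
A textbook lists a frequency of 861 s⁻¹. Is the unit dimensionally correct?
Yes

frequency has SI base units: 1 / s
s⁻¹ reduces to the same SI base units, so it is a valid unit for frequency.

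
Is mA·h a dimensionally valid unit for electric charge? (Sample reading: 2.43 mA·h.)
Yes

electric charge has SI base units: A * s
mA·h reduces to the same SI base units, so it is a valid unit for electric charge.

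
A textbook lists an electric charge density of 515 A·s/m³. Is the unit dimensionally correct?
Yes

electric charge density has SI base units: A * s / m^3
A·s/m³ reduces to the same SI base units, so it is a valid unit for electric charge density.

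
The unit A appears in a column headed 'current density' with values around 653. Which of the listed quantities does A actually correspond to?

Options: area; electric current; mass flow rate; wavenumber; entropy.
electric current

current density should have units dimensionally equivalent to A / m^2 (e.g. A/m²).
The given unit 'A' reduces to A. Of the listed options, that is the dimensionality of electric current.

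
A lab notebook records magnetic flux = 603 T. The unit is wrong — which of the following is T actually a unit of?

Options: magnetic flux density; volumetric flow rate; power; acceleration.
magnetic flux density

magnetic flux should have units dimensionally equivalent to kg * m^2 / (A * s^2) (e.g. Wb).
The given unit 'T' reduces to kg / (A * s^2). Of the listed options, that is the dimensionality of magnetic flux density.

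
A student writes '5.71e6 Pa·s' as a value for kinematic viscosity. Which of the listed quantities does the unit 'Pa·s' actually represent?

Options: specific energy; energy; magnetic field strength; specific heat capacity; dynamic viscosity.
dynamic viscosity

kinematic viscosity should have units dimensionally equivalent to m^2 / s (e.g. m²/s).
The given unit 'Pa·s' reduces to kg / (m * s). Of the listed options, that is the dimensionality of dynamic viscosity.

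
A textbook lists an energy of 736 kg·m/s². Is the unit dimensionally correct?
No

energy has SI base units: kg * m^2 / s^2
kg·m/s² does NOT reduce to kg * m^2 / s^2; a valid unit for energy would be e.g. J.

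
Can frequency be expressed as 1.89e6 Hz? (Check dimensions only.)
Yes

frequency has SI base units: 1 / s
Hz reduces to the same SI base units, so it is a valid unit for frequency.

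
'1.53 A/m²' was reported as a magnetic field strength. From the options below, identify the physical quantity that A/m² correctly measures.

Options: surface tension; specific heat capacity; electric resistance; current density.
current density

magnetic field strength should have units dimensionally equivalent to A / m (e.g. A/m).
The given unit 'A/m²' reduces to A / m^2. Of the listed options, that is the dimensionality of current density.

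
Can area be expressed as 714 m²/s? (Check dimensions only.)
No

area has SI base units: m^2
m²/s does NOT reduce to m^2; a valid unit for area would be e.g. m².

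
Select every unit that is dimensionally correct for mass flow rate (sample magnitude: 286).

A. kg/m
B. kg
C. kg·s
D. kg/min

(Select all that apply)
D

mass flow rate has SI base units: kg / s

Checking each option against kg / s:
  A. kg/m: ✗ does not match
  B. kg: ✗ does not match
  C. kg·s: ✗ does not match
  D. kg/min: ✓ matches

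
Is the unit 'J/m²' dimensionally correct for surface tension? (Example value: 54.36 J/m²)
Yes

surface tension has SI base units: kg / s^2
J/m² reduces to the same SI base units, so it is a valid unit for surface tension.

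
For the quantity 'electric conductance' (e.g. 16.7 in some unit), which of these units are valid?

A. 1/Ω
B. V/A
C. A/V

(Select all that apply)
A, C

electric conductance has SI base units: A^2 * s^3 / (kg * m^2)

Checking each option against A^2 * s^3 / (kg * m^2):
  A. 1/Ω: ✓ matches
  B. V/A: ✗ does not match
  C. A/V: ✓ matches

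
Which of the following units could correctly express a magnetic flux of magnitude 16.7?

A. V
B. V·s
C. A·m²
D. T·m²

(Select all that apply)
B, D

magnetic flux has SI base units: kg * m^2 / (A * s^2)

Checking each option against kg * m^2 / (A * s^2):
  A. V: ✗ does not match
  B. V·s: ✓ matches
  C. A·m²: ✗ does not match
  D. T·m²: ✓ matches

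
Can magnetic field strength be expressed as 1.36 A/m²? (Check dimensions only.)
No

magnetic field strength has SI base units: A / m
A/m² does NOT reduce to A / m; a valid unit for magnetic field strength would be e.g. A/m.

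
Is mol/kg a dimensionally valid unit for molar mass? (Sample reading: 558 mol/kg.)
No

molar mass has SI base units: kg / mol
mol/kg does NOT reduce to kg / mol; a valid unit for molar mass would be e.g. kg/mol.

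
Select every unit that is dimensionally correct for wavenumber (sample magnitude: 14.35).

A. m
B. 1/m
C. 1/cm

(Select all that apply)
B, C

wavenumber has SI base units: 1 / m

Checking each option against 1 / m:
  A. m: ✗ does not match
  B. 1/m: ✓ matches
  C. 1/cm: ✓ matches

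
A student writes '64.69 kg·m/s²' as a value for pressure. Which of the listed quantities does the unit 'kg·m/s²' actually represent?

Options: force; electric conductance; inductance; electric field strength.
force

pressure should have units dimensionally equivalent to kg / (m * s^2) (e.g. Pa).
The given unit 'kg·m/s²' reduces to kg * m / s^2. Of the listed options, that is the dimensionality of force.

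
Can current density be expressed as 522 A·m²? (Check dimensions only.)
No

current density has SI base units: A / m^2
A·m² does NOT reduce to A / m^2; a valid unit for current density would be e.g. A/m².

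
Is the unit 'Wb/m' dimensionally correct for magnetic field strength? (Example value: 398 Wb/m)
No

magnetic field strength has SI base units: A / m
Wb/m does NOT reduce to A / m; a valid unit for magnetic field strength would be e.g. A/m.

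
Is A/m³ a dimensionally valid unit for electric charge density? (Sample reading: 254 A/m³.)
No

electric charge density has SI base units: A * s / m^3
A/m³ does NOT reduce to A * s / m^3; a valid unit for electric charge density would be e.g. C/m³.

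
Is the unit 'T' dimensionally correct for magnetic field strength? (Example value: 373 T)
No

magnetic field strength has SI base units: A / m
T does NOT reduce to A / m; a valid unit for magnetic field strength would be e.g. A/m.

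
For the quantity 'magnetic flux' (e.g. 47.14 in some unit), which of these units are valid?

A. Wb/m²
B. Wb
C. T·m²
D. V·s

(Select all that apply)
B, C, D

magnetic flux has SI base units: kg * m^2 / (A * s^2)

Checking each option against kg * m^2 / (A * s^2):
  A. Wb/m²: ✗ does not match
  B. Wb: ✓ matches
  C. T·m²: ✓ matches
  D. V·s: ✓ matches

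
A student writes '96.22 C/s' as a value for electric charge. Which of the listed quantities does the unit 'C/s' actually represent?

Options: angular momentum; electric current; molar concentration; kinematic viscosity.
electric current

electric charge should have units dimensionally equivalent to A * s (e.g. C).
The given unit 'C/s' reduces to A. Of the listed options, that is the dimensionality of electric current.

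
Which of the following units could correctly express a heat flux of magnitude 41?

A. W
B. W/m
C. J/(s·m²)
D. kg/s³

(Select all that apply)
C, D

heat flux has SI base units: kg / s^3

Checking each option against kg / s^3:
  A. W: ✗ does not match
  B. W/m: ✗ does not match
  C. J/(s·m²): ✓ matches
  D. kg/s³: ✓ matches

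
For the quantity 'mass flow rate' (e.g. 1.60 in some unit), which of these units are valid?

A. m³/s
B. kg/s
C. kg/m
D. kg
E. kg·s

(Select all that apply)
B

mass flow rate has SI base units: kg / s

Checking each option against kg / s:
  A. m³/s: ✗ does not match
  B. kg/s: ✓ matches
  C. kg/m: ✗ does not match
  D. kg: ✗ does not match
  E. kg·s: ✗ does not match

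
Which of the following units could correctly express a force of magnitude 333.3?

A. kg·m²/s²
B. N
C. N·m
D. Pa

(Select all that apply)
B

force has SI base units: kg * m / s^2

Checking each option against kg * m / s^2:
  A. kg·m²/s²: ✗ does not match
  B. N: ✓ matches
  C. N·m: ✗ does not match
  D. Pa: ✗ does not match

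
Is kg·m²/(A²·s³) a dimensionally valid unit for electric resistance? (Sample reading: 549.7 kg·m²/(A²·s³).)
Yes

electric resistance has SI base units: kg * m^2 / (A^2 * s^3)
kg·m²/(A²·s³) reduces to the same SI base units, so it is a valid unit for electric resistance.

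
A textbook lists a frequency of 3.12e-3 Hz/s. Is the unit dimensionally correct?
No

frequency has SI base units: 1 / s
Hz/s does NOT reduce to 1 / s; a valid unit for frequency would be e.g. Hz.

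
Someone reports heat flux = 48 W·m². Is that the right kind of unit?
No

heat flux has SI base units: kg / s^3
W·m² does NOT reduce to kg / s^3; a valid unit for heat flux would be e.g. W/m².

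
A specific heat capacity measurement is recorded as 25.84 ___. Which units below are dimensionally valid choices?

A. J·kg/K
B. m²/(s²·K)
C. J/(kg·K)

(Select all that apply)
B, C

specific heat capacity has SI base units: m^2 / (s^2 * K)

Checking each option against m^2 / (s^2 * K):
  A. J·kg/K: ✗ does not match
  B. m²/(s²·K): ✓ matches
  C. J/(kg·K): ✓ matches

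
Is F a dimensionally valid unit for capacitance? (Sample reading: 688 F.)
Yes

capacitance has SI base units: A^2 * s^4 / (kg * m^2)
F reduces to the same SI base units, so it is a valid unit for capacitance.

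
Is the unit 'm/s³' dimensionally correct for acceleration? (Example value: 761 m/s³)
No

acceleration has SI base units: m / s^2
m/s³ does NOT reduce to m / s^2; a valid unit for acceleration would be e.g. m/s².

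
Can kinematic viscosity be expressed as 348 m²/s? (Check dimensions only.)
Yes

kinematic viscosity has SI base units: m^2 / s
m²/s reduces to the same SI base units, so it is a valid unit for kinematic viscosity.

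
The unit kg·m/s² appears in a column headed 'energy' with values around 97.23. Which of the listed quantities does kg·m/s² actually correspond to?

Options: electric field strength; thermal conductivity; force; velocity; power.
force

energy should have units dimensionally equivalent to kg * m^2 / s^2 (e.g. J).
The given unit 'kg·m/s²' reduces to kg * m / s^2. Of the listed options, that is the dimensionality of force.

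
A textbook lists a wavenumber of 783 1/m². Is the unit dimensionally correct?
No

wavenumber has SI base units: 1 / m
1/m² does NOT reduce to 1 / m; a valid unit for wavenumber would be e.g. 1/m.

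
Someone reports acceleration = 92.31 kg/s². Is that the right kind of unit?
No

acceleration has SI base units: m / s^2
kg/s² does NOT reduce to m / s^2; a valid unit for acceleration would be e.g. m/s².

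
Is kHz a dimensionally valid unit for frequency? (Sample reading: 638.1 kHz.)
Yes

frequency has SI base units: 1 / s
kHz reduces to the same SI base units, so it is a valid unit for frequency.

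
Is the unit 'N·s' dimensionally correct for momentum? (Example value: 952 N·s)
Yes

momentum has SI base units: kg * m / s
N·s reduces to the same SI base units, so it is a valid unit for momentum.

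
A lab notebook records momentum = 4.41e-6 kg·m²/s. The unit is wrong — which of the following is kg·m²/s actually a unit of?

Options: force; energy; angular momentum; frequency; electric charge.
angular momentum

momentum should have units dimensionally equivalent to kg * m / s (e.g. kg·m/s).
The given unit 'kg·m²/s' reduces to kg * m^2 / s. Of the listed options, that is the dimensionality of angular momentum.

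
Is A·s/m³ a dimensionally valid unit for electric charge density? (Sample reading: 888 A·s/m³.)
Yes

electric charge density has SI base units: A * s / m^3
A·s/m³ reduces to the same SI base units, so it is a valid unit for electric charge density.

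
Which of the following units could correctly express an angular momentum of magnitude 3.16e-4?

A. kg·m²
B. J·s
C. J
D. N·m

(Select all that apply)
B

angular momentum has SI base units: kg * m^2 / s

Checking each option against kg * m^2 / s:
  A. kg·m²: ✗ does not match
  B. J·s: ✓ matches
  C. J: ✗ does not match
  D. N·m: ✗ does not match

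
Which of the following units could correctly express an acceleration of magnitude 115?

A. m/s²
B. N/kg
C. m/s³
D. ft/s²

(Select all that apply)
A, B, D

acceleration has SI base units: m / s^2

Checking each option against m / s^2:
  A. m/s²: ✓ matches
  B. N/kg: ✓ matches
  C. m/s³: ✗ does not match
  D. ft/s²: ✓ matches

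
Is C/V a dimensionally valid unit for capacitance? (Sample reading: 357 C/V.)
Yes

capacitance has SI base units: A^2 * s^4 / (kg * m^2)
C/V reduces to the same SI base units, so it is a valid unit for capacitance.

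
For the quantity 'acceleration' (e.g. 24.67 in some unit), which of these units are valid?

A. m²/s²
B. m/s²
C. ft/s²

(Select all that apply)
B, C

acceleration has SI base units: m / s^2

Checking each option against m / s^2:
  A. m²/s²: ✗ does not match
  B. m/s²: ✓ matches
  C. ft/s²: ✓ matches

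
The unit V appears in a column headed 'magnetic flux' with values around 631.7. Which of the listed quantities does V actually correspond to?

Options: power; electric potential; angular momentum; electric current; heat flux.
electric potential

magnetic flux should have units dimensionally equivalent to kg * m^2 / (A * s^2) (e.g. Wb).
The given unit 'V' reduces to kg * m^2 / (A * s^3). Of the listed options, that is the dimensionality of electric potential.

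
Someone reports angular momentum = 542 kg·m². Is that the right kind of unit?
No

angular momentum has SI base units: kg * m^2 / s
kg·m² does NOT reduce to kg * m^2 / s; a valid unit for angular momentum would be e.g. kg·m²/s.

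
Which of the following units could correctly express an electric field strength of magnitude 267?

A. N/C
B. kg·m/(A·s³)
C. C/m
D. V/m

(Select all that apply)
A, B, D

electric field strength has SI base units: kg * m / (A * s^3)

Checking each option against kg * m / (A * s^3):
  A. N/C: ✓ matches
  B. kg·m/(A·s³): ✓ matches
  C. C/m: ✗ does not match
  D. V/m: ✓ matches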